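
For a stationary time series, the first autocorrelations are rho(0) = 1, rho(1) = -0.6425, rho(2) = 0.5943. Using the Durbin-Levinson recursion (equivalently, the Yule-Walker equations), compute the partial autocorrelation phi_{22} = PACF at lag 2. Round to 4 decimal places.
\phi_{22} = 0.3091

The PACF at lag k is phi_{kk}, the last component of the solution
to the Yule-Walker system G_k phi = r_k where
  (G_k)_{ij} = rho(|i - j|), (r_k)_i = rho(i), i,j = 1..k.
Equivalently, Durbin-Levinson gives phi_{kk} iteratively:
  phi_{11} = rho(1)
  phi_{kk} = [rho(k) - sum_{j=1..k-1} phi_{k-1,j} rho(k-j)]
            / [1 - sum_{j=1..k-1} phi_{k-1,j} rho(j)],
  phi_{k,j} = phi_{k-1,j} - phi_{kk} phi_{k-1,k-j},  j = 1..k-1.
Step k = 1:
  phi_11 = rho(1) = -0.6425.
Step k = 2:
  phi_22 = [rho(2) - phi_11 rho(1)] / [1 - phi_11 rho(1)] = [0.5943 - (-0.6425)(-0.6425)] / [1 - (-0.6425)(-0.6425)]
         = 0.18149375 / 0.58719375 = 0.3091.
Therefore phi_{22} = 0.3091.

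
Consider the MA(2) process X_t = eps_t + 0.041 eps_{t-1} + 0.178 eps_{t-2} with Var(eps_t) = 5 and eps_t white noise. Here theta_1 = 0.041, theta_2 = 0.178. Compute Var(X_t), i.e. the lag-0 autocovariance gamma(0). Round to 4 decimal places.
\gamma(0) = 5.1668

For an MA(q) process X_t = eps_t + sum_i theta_i eps_{t-i} with
Var(eps_t) = sigma^2, the variance is
  gamma(0) = sigma^2 * (1 + sum_i theta_i^2).
  sum_i theta_i^2 = (0.041)^2 + (0.178)^2 = 0.001681 + 0.031684 = 0.033365.
  gamma(0) = 5 * (1 + 0.033365) = 5 * 1.033365 = 5.166825, which rounds to 5.1668.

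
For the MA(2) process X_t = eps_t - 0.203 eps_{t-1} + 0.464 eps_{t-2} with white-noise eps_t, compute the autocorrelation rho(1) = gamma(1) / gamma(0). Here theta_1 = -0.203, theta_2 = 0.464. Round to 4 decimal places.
\rho(1) = -0.2365

For an MA(q) process with theta_0 = 1, the autocovariance is
  gamma(k) = sigma^2 * sum_{i=0..q-k} theta_i * theta_{i+k},
and rho(k) = gamma(k) / gamma(0). Sigma^2 cancels.
  numerator   = (1)*(-0.203) + (-0.203)*(0.464) = -0.297192.
  denominator = (1)^2 + (-0.203)^2 + (0.464)^2 = 1.256505.
  rho(1) = -0.297192 / 1.256505 = -0.2365.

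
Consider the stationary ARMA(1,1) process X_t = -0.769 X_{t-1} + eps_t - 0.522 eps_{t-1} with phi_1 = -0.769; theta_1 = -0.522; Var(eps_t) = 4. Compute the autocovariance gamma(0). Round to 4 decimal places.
\gamma(0) = 20.3145

Multiply the model equation by X_{t-k} and take expectations. With theta_0 = psi_0 = 1 and psi_j the MA(infinity) weights, this gives
  gamma(k) - sum_i phi_i gamma(k-i) = c_k,
  c_k = sigma^2 * sum_{j=k..q} theta_j psi_{j-k}   (c_k = 0 for k > q),
using gamma(-m) = gamma(m).
psi-weights needed (psi_j = theta_j + sum_i phi_i psi_{j-i}):
  psi_1 = theta_1 + phi_1 = -0.522 + (-0.769) = -1.291
Right-hand sides:
  c_0 = sigma^2 (1 + theta_1 psi_1) = 4 * (1 + (-0.522)(-1.291)) = 4 * 1.673902 = 6.695608
  c_1 = sigma^2 theta_1 = 4 * (-0.522) = -2.088
  c_2 = 0
Equations for k = 0 and k = 1 (AR order 1):
  gamma(0) = phi_1 gamma(1) + c_0
  gamma(1) = phi_1 gamma(0) + c_1
Substituting the second into the first: gamma(0) (1 - phi_1^2) = c_0 + phi_1 c_1, so
  gamma(0) = (c_0 + phi_1 c_1) / (1 - phi_1^2) = (6.695608 + (-0.769)(-2.088)) / (1 - (-0.769)^2) = 8.30128 / 0.408639 = 20.314458.
Therefore gamma(0) = 20.3145 (to 4 decimal places).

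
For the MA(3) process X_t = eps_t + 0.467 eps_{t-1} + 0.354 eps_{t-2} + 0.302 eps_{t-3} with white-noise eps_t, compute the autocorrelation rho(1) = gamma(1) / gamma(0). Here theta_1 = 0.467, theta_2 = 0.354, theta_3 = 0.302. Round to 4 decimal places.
\rho(1) = 0.5153

For an MA(q) process with theta_0 = 1, the autocovariance is
  gamma(k) = sigma^2 * sum_{i=0..q-k} theta_i * theta_{i+k},
and rho(k) = gamma(k) / gamma(0). Sigma^2 cancels.
  numerator   = (1)*(0.467) + (0.467)*(0.354) + (0.354)*(0.302) = 0.739226.
  denominator = (1)^2 + (0.467)^2 + (0.354)^2 + (0.302)^2 = 1.434609.
  rho(1) = 0.739226 / 1.434609 = 0.5153.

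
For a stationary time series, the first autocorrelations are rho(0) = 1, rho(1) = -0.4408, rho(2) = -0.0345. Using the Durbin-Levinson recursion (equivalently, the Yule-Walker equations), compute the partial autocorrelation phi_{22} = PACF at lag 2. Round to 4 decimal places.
\phi_{22} = -0.2840

The PACF at lag k is phi_{kk}, the last component of the solution
to the Yule-Walker system G_k phi = r_k where
  (G_k)_{ij} = rho(|i - j|), (r_k)_i = rho(i), i,j = 1..k.
Equivalently, Durbin-Levinson gives phi_{kk} iteratively:
  phi_{11} = rho(1)
  phi_{kk} = [rho(k) - sum_{j=1..k-1} phi_{k-1,j} rho(k-j)]
            / [1 - sum_{j=1..k-1} phi_{k-1,j} rho(j)],
  phi_{k,j} = phi_{k-1,j} - phi_{kk} phi_{k-1,k-j},  j = 1..k-1.
Step k = 1:
  phi_11 = rho(1) = -0.4408.
Step k = 2:
  phi_22 = [rho(2) - phi_11 rho(1)] / [1 - phi_11 rho(1)] = [-0.0345 - (-0.4408)(-0.4408)] / [1 - (-0.4408)(-0.4408)]
         = -0.22880464 / 0.80569536 = -0.284.
Therefore phi_{22} = -0.2840.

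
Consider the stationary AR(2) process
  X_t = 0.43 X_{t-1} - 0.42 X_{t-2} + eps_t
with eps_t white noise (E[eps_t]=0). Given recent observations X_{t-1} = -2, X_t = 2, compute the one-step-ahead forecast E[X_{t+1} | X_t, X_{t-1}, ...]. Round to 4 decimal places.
E[X_{t+1} \mid \mathcal F_t] = 1.7000

For an AR(p) model X_t = c + sum_i phi_i X_{t-i} + eps_t, the
one-step-ahead conditional mean is
  E[X_{t+1} | X_t, ...] = c + sum_i phi_i X_{t+1-i}.
Substitute known values:
  E[X_{t+1} | ...] = (0.43) * (2) + (-0.42) * (-2)
                   = 1.7000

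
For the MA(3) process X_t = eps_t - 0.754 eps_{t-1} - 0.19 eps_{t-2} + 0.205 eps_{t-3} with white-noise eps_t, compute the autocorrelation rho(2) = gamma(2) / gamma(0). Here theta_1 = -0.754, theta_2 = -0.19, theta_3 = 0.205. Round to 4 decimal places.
\rho(2) = -0.2093

For an MA(q) process with theta_0 = 1, the autocovariance is
  gamma(k) = sigma^2 * sum_{i=0..q-k} theta_i * theta_{i+k},
and rho(k) = gamma(k) / gamma(0). Sigma^2 cancels.
  numerator   = (1)*(-0.19) + (-0.754)*(0.205) = -0.34457.
  denominator = (1)^2 + (-0.754)^2 + (-0.19)^2 + (0.205)^2 = 1.646641.
  rho(2) = -0.34457 / 1.646641 = -0.2093.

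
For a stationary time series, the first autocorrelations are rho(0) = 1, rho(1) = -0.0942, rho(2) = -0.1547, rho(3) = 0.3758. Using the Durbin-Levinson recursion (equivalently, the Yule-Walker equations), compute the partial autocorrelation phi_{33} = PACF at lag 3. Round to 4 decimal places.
\phi_{33} = 0.3560

The PACF at lag k is phi_{kk}, the last component of the solution
to the Yule-Walker system G_k phi = r_k where
  (G_k)_{ij} = rho(|i - j|), (r_k)_i = rho(i), i,j = 1..k.
Equivalently, Durbin-Levinson gives phi_{kk} iteratively:
  phi_{11} = rho(1)
  phi_{kk} = [rho(k) - sum_{j=1..k-1} phi_{k-1,j} rho(k-j)]
            / [1 - sum_{j=1..k-1} phi_{k-1,j} rho(j)],
  phi_{k,j} = phi_{k-1,j} - phi_{kk} phi_{k-1,k-j},  j = 1..k-1.
Step k = 1:
  phi_11 = rho(1) = -0.0942.
Step k = 2:
  phi_22 = [rho(2) - phi_11 rho(1)] / [1 - phi_11 rho(1)] = [-0.1547 - (-0.0942)(-0.0942)] / [1 - (-0.0942)(-0.0942)]
         = -0.16357364 / 0.99112636 = -0.165038.
  Update: phi_21 = phi_11 - phi_22 phi_11 = -0.0942 - (-0.165038)(-0.0942) = -0.109747.
Step k = 3:
  phi_33 = [rho(3) - phi_21 rho(2) - phi_22 rho(1)] / [1 - phi_21 rho(1) - phi_22 rho(2)]
    numerator   = 0.3758 - (-0.109747)(-0.1547) - (-0.165038)(-0.0942) = 0.34327561
    denominator = 1 - (-0.109747)(-0.0942) - (-0.165038)(-0.1547) = 0.96413047
  phi_33 = 0.34327561 / 0.96413047 = 0.356.
Therefore phi_{33} = 0.3560.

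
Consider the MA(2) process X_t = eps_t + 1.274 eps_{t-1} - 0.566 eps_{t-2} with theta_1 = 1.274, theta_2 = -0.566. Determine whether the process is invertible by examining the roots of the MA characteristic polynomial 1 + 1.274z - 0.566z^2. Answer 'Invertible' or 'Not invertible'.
\text{Not invertible}

The MA(q) characteristic polynomial is P(z) = 1 + 1.274z - 0.566z^2.
Invertibility requires all roots to lie outside the unit circle, i.e. |z| > 1 for every root.
Set 1 + (1.274) z + (-0.566) z^2 = 0, i.e. a z^2 + b z + c = 0 with a = -0.566, b = 1.274, c = 1.
Discriminant D = b^2 - 4ac = (1.274)^2 - 4*(-0.566)*1 = 1.623076 - (-2.264) = 3.887076.
D >= 0, so the roots are real: z = (-b +/- sqrt(D)) / (2a) = (-1.274 +/- 1.971567) / (-1.132).
  z_1 = (-1.274 + 1.971567) / (-1.132) = -0.6162,   |z_1| = 0.6162.
  z_2 = (-1.274 - 1.971567) / (-1.132) = 2.8671,   |z_2| = 2.8671.
Moduli of all roots: 0.6162, 2.8671.
All moduli strictly greater than 1? No.
Verdict: Not invertible.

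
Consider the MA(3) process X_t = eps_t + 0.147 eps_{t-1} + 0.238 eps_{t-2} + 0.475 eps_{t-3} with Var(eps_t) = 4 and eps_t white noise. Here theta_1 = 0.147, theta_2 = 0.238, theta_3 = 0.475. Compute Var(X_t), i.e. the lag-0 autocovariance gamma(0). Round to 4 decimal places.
\gamma(0) = 5.2155

For an MA(q) process X_t = eps_t + sum_i theta_i eps_{t-i} with
Var(eps_t) = sigma^2, the variance is
  gamma(0) = sigma^2 * (1 + sum_i theta_i^2).
  sum_i theta_i^2 = (0.147)^2 + (0.238)^2 + (0.475)^2 = 0.021609 + 0.056644 + 0.225625 = 0.303878.
  gamma(0) = 4 * (1 + 0.303878) = 4 * 1.303878 = 5.215512, which rounds to 5.2155.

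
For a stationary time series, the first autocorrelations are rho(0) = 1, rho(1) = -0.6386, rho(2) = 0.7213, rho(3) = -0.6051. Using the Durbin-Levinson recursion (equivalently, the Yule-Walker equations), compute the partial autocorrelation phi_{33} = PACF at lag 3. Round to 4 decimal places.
\phi_{33} = -0.1179

The PACF at lag k is phi_{kk}, the last component of the solution
to the Yule-Walker system G_k phi = r_k where
  (G_k)_{ij} = rho(|i - j|), (r_k)_i = rho(i), i,j = 1..k.
Equivalently, Durbin-Levinson gives phi_{kk} iteratively:
  phi_{11} = rho(1)
  phi_{kk} = [rho(k) - sum_{j=1..k-1} phi_{k-1,j} rho(k-j)]
            / [1 - sum_{j=1..k-1} phi_{k-1,j} rho(j)],
  phi_{k,j} = phi_{k-1,j} - phi_{kk} phi_{k-1,k-j},  j = 1..k-1.
Step k = 1:
  phi_11 = rho(1) = -0.6386.
Step k = 2:
  phi_22 = [rho(2) - phi_11 rho(1)] / [1 - phi_11 rho(1)] = [0.7213 - (-0.6386)(-0.6386)] / [1 - (-0.6386)(-0.6386)]
         = 0.31349004 / 0.59219004 = 0.529374.
  Update: phi_21 = phi_11 - phi_22 phi_11 = -0.6386 - (0.529374)(-0.6386) = -0.300542.
Step k = 3:
  phi_33 = [rho(3) - phi_21 rho(2) - phi_22 rho(1)] / [1 - phi_21 rho(1) - phi_22 rho(2)]
    numerator   = -0.6051 - (-0.300542)(0.7213) - (0.529374)(-0.6386) = -0.05026098
    denominator = 1 - (-0.300542)(-0.6386) - (0.529374)(0.7213) = 0.42623655
  phi_33 = -0.05026098 / 0.42623655 = -0.1179.
Therefore phi_{33} = -0.1179.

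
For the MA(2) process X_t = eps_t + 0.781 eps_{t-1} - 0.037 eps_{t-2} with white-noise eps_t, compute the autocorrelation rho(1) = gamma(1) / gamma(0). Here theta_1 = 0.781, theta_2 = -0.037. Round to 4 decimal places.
\rho(1) = 0.4668

For an MA(q) process with theta_0 = 1, the autocovariance is
  gamma(k) = sigma^2 * sum_{i=0..q-k} theta_i * theta_{i+k},
and rho(k) = gamma(k) / gamma(0). Sigma^2 cancels.
  numerator   = (1)*(0.781) + (0.781)*(-0.037) = 0.752103.
  denominator = (1)^2 + (0.781)^2 + (-0.037)^2 = 1.61133.
  rho(1) = 0.752103 / 1.61133 = 0.4668.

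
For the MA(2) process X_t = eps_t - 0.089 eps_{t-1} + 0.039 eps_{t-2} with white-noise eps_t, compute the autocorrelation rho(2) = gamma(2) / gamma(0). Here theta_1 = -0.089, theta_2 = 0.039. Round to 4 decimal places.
\rho(2) = 0.0386

For an MA(q) process with theta_0 = 1, the autocovariance is
  gamma(k) = sigma^2 * sum_{i=0..q-k} theta_i * theta_{i+k},
and rho(k) = gamma(k) / gamma(0). Sigma^2 cancels.
  numerator   = (1)*(0.039) = 0.039.
  denominator = (1)^2 + (-0.089)^2 + (0.039)^2 = 1.009442.
  rho(2) = 0.039 / 1.009442 = 0.0386.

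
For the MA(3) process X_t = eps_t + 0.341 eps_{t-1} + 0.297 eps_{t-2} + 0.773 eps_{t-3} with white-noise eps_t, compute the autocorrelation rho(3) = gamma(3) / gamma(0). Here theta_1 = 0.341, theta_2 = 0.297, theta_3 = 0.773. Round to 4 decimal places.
\rho(3) = 0.4290

For an MA(q) process with theta_0 = 1, the autocovariance is
  gamma(k) = sigma^2 * sum_{i=0..q-k} theta_i * theta_{i+k},
and rho(k) = gamma(k) / gamma(0). Sigma^2 cancels.
  numerator   = (1)*(0.773) = 0.773.
  denominator = (1)^2 + (0.341)^2 + (0.297)^2 + (0.773)^2 = 1.802019.
  rho(3) = 0.773 / 1.802019 = 0.4290.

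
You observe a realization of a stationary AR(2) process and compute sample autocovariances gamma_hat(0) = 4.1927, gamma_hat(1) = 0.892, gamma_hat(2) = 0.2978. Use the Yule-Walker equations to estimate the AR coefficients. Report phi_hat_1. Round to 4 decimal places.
\hat\phi_{1} = 0.2070

The Yule-Walker equations for an AR(p) process read, in matrix form,
  Gamma_p phi = r_p,   with   (Gamma_p)_{ij} = gamma(|i - j|),
                       (r_p)_i = gamma(i),   i,j = 1..p.
Substitute the sample gammas (Toeplitz matrix and right-hand side of size 2):
  Gamma_p = [[4.1927, 0.892], [0.892, 4.1927]]
  r_p     = [0.892, 0.2978]
Written out:
  4.1927 phi_1 + 0.892 phi_2 = 0.892
  0.892 phi_1 + 4.1927 phi_2 = 0.2978
Solve by Cramer's rule:
  det = gamma(0)^2 - gamma(1)^2 = (4.1927)^2 - (0.892)^2 = 17.57873329 - 0.795664 = 16.78306929
  phi_hat_1 = [gamma(1) gamma(0) - gamma(1) gamma(2)] / det = [(0.892)(4.1927) - (0.892)(0.2978)] / 16.78306929 = 3.4742508 / 16.78306929 = 0.207
  phi_hat_2 = [gamma(0) gamma(2) - gamma(1)^2] / det = [(4.1927)(0.2978) - (0.892)^2] / 16.78306929 = 0.45292206 / 16.78306929 = 0.027
So phi_hat = [0.2070, 0.0270].
Therefore phi_hat_1 = 0.2070.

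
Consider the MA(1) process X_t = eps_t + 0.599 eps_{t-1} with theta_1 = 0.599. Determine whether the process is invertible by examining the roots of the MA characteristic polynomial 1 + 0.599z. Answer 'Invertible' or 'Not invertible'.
\text{Invertible}

The MA(q) characteristic polynomial is P(z) = 1 + 0.599z.
Invertibility requires all roots to lie outside the unit circle, i.e. |z| > 1 for every root.
This is linear in z: 1 + (0.599) z = 0  =>  z = -1/(0.599) = -1.669449,  |z| = 1.669449.
Moduli of all roots: 1.6694.
All moduli strictly greater than 1? Yes.
Verdict: Invertible.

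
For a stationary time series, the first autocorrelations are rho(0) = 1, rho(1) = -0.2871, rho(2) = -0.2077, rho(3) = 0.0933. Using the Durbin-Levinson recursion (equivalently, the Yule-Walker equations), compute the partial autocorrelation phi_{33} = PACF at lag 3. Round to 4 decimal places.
\phi_{33} = -0.0920

The PACF at lag k is phi_{kk}, the last component of the solution
to the Yule-Walker system G_k phi = r_k where
  (G_k)_{ij} = rho(|i - j|), (r_k)_i = rho(i), i,j = 1..k.
Equivalently, Durbin-Levinson gives phi_{kk} iteratively:
  phi_{11} = rho(1)
  phi_{kk} = [rho(k) - sum_{j=1..k-1} phi_{k-1,j} rho(k-j)]
            / [1 - sum_{j=1..k-1} phi_{k-1,j} rho(j)],
  phi_{k,j} = phi_{k-1,j} - phi_{kk} phi_{k-1,k-j},  j = 1..k-1.
Step k = 1:
  phi_11 = rho(1) = -0.2871.
Step k = 2:
  phi_22 = [rho(2) - phi_11 rho(1)] / [1 - phi_11 rho(1)] = [-0.2077 - (-0.2871)(-0.2871)] / [1 - (-0.2871)(-0.2871)]
         = -0.29012641 / 0.91757359 = -0.316189.
  Update: phi_21 = phi_11 - phi_22 phi_11 = -0.2871 - (-0.316189)(-0.2871) = -0.377878.
Step k = 3:
  phi_33 = [rho(3) - phi_21 rho(2) - phi_22 rho(1)] / [1 - phi_21 rho(1) - phi_22 rho(2)]
    numerator   = 0.0933 - (-0.377878)(-0.2077) - (-0.316189)(-0.2871) = -0.07596299
    denominator = 1 - (-0.377878)(-0.2871) - (-0.316189)(-0.2077) = 0.82583889
  phi_33 = -0.07596299 / 0.82583889 = -0.092.
Therefore phi_{33} = -0.0920.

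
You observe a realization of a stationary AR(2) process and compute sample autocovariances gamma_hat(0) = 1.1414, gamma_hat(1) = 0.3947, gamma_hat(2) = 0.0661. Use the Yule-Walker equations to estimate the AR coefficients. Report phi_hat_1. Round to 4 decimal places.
\hat\phi_{1} = 0.3700

The Yule-Walker equations for an AR(p) process read, in matrix form,
  Gamma_p phi = r_p,   with   (Gamma_p)_{ij} = gamma(|i - j|),
                       (r_p)_i = gamma(i),   i,j = 1..p.
Substitute the sample gammas (Toeplitz matrix and right-hand side of size 2):
  Gamma_p = [[1.1414, 0.3947], [0.3947, 1.1414]]
  r_p     = [0.3947, 0.0661]
Written out:
  1.1414 phi_1 + 0.3947 phi_2 = 0.3947
  0.3947 phi_1 + 1.1414 phi_2 = 0.0661
Solve by Cramer's rule:
  det = gamma(0)^2 - gamma(1)^2 = (1.1414)^2 - (0.3947)^2 = 1.30279396 - 0.15578809 = 1.14700587
  phi_hat_1 = [gamma(1) gamma(0) - gamma(1) gamma(2)] / det = [(0.3947)(1.1414) - (0.3947)(0.0661)] / 1.14700587 = 0.42442091 / 1.14700587 = 0.37
  phi_hat_2 = [gamma(0) gamma(2) - gamma(1)^2] / det = [(1.1414)(0.0661) - (0.3947)^2] / 1.14700587 = -0.08034155 / 1.14700587 = -0.07
So phi_hat = [0.3700, -0.0700].
Therefore phi_hat_1 = 0.3700.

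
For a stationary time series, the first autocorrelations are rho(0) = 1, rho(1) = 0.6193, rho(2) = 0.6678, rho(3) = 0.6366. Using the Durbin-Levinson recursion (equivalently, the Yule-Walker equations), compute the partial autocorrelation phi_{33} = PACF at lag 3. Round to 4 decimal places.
\phi_{33} = 0.2640

The PACF at lag k is phi_{kk}, the last component of the solution
to the Yule-Walker system G_k phi = r_k where
  (G_k)_{ij} = rho(|i - j|), (r_k)_i = rho(i), i,j = 1..k.
Equivalently, Durbin-Levinson gives phi_{kk} iteratively:
  phi_{11} = rho(1)
  phi_{kk} = [rho(k) - sum_{j=1..k-1} phi_{k-1,j} rho(k-j)]
            / [1 - sum_{j=1..k-1} phi_{k-1,j} rho(j)],
  phi_{k,j} = phi_{k-1,j} - phi_{kk} phi_{k-1,k-j},  j = 1..k-1.
Step k = 1:
  phi_11 = rho(1) = 0.6193.
Step k = 2:
  phi_22 = [rho(2) - phi_11 rho(1)] / [1 - phi_11 rho(1)] = [0.6678 - (0.6193)(0.6193)] / [1 - (0.6193)(0.6193)]
         = 0.28426751 / 0.61646751 = 0.461123.
  Update: phi_21 = phi_11 - phi_22 phi_11 = 0.6193 - (0.461123)(0.6193) = 0.333726.
Step k = 3:
  phi_33 = [rho(3) - phi_21 rho(2) - phi_22 rho(1)] / [1 - phi_21 rho(1) - phi_22 rho(2)]
    numerator   = 0.6366 - (0.333726)(0.6678) - (0.461123)(0.6193) = 0.1281639
    denominator = 1 - (0.333726)(0.6193) - (0.461123)(0.6678) = 0.48538515
  phi_33 = 0.1281639 / 0.48538515 = 0.264.
Therefore phi_{33} = 0.2640.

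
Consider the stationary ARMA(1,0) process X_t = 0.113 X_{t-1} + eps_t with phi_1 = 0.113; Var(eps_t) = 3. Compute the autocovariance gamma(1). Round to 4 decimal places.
\gamma(1) = 0.3434

Multiply the model equation by X_{t-k} and take expectations. With theta_0 = psi_0 = 1 and psi_j the MA(infinity) weights, this gives
  gamma(k) - sum_i phi_i gamma(k-i) = c_k,
  c_k = sigma^2 * sum_{j=k..q} theta_j psi_{j-k}   (c_k = 0 for k > q),
using gamma(-m) = gamma(m).
Pure AR (q = 0): c_0 = sigma^2 = 3, c_k = 0 for k >= 1.
Equations for k = 0 and k = 1 (AR order 1):
  gamma(0) = phi_1 gamma(1) + c_0
  gamma(1) = phi_1 gamma(0) + c_1
Substituting the second into the first: gamma(0) (1 - phi_1^2) = c_0 + phi_1 c_1, so
  gamma(0) = c_0 / (1 - phi_1^2) = 3 / (1 - (0.113)^2) = 3 / 0.987231 = 3.038802.
  gamma(1) = phi_1 gamma(0) = (0.113)(3.038802) = 0.343385.
Therefore gamma(1) = 0.3434 (to 4 decimal places).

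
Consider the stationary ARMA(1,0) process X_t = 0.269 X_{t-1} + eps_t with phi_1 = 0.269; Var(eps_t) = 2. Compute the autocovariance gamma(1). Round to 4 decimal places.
\gamma(1) = 0.5800

Multiply the model equation by X_{t-k} and take expectations. With theta_0 = psi_0 = 1 and psi_j the MA(infinity) weights, this gives
  gamma(k) - sum_i phi_i gamma(k-i) = c_k,
  c_k = sigma^2 * sum_{j=k..q} theta_j psi_{j-k}   (c_k = 0 for k > q),
using gamma(-m) = gamma(m).
Pure AR (q = 0): c_0 = sigma^2 = 2, c_k = 0 for k >= 1.
Equations for k = 0 and k = 1 (AR order 1):
  gamma(0) = phi_1 gamma(1) + c_0
  gamma(1) = phi_1 gamma(0) + c_1
Substituting the second into the first: gamma(0) (1 - phi_1^2) = c_0 + phi_1 c_1, so
  gamma(0) = c_0 / (1 - phi_1^2) = 2 / (1 - (0.269)^2) = 2 / 0.927639 = 2.156011.
  gamma(1) = phi_1 gamma(0) = (0.269)(2.156011) = 0.579967.
Therefore gamma(1) = 0.5800 (to 4 decimal places).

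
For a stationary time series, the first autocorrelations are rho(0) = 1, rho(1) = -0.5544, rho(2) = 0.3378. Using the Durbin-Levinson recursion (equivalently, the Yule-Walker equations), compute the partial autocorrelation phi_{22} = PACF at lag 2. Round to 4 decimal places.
\phi_{22} = 0.0439

The PACF at lag k is phi_{kk}, the last component of the solution
to the Yule-Walker system G_k phi = r_k where
  (G_k)_{ij} = rho(|i - j|), (r_k)_i = rho(i), i,j = 1..k.
Equivalently, Durbin-Levinson gives phi_{kk} iteratively:
  phi_{11} = rho(1)
  phi_{kk} = [rho(k) - sum_{j=1..k-1} phi_{k-1,j} rho(k-j)]
            / [1 - sum_{j=1..k-1} phi_{k-1,j} rho(j)],
  phi_{k,j} = phi_{k-1,j} - phi_{kk} phi_{k-1,k-j},  j = 1..k-1.
Step k = 1:
  phi_11 = rho(1) = -0.5544.
Step k = 2:
  phi_22 = [rho(2) - phi_11 rho(1)] / [1 - phi_11 rho(1)] = [0.3378 - (-0.5544)(-0.5544)] / [1 - (-0.5544)(-0.5544)]
         = 0.03044064 / 0.69264064 = 0.0439.
Therefore phi_{22} = 0.0439.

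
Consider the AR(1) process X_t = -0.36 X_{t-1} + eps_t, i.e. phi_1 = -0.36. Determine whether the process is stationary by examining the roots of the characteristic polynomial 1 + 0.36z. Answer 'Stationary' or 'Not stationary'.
\text{Stationary}

The AR(p) characteristic polynomial is P(z) = 1 + 0.36z.
Stationarity requires all roots to lie outside the unit circle, i.e. |z| > 1 for every root.
This is linear in z: 1 + (0.36) z = 0  =>  z = -1/(0.36) = -2.777778,  |z| = 2.777778.
Moduli of all roots: 2.7778.
All moduli strictly greater than 1? Yes.
Verdict: Stationary.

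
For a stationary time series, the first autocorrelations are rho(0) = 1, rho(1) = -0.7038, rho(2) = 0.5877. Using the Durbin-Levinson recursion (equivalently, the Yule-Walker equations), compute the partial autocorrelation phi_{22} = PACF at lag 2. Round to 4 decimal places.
\phi_{22} = 0.1830

The PACF at lag k is phi_{kk}, the last component of the solution
to the Yule-Walker system G_k phi = r_k where
  (G_k)_{ij} = rho(|i - j|), (r_k)_i = rho(i), i,j = 1..k.
Equivalently, Durbin-Levinson gives phi_{kk} iteratively:
  phi_{11} = rho(1)
  phi_{kk} = [rho(k) - sum_{j=1..k-1} phi_{k-1,j} rho(k-j)]
            / [1 - sum_{j=1..k-1} phi_{k-1,j} rho(j)],
  phi_{k,j} = phi_{k-1,j} - phi_{kk} phi_{k-1,k-j},  j = 1..k-1.
Step k = 1:
  phi_11 = rho(1) = -0.7038.
Step k = 2:
  phi_22 = [rho(2) - phi_11 rho(1)] / [1 - phi_11 rho(1)] = [0.5877 - (-0.7038)(-0.7038)] / [1 - (-0.7038)(-0.7038)]
         = 0.09236556 / 0.50466556 = 0.183.
Therefore phi_{22} = 0.1830.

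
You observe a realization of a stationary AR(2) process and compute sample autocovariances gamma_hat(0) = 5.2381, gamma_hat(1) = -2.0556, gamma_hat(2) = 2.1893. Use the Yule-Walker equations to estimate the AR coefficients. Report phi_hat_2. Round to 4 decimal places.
\hat\phi_{2} = 0.3120

The Yule-Walker equations for an AR(p) process read, in matrix form,
  Gamma_p phi = r_p,   with   (Gamma_p)_{ij} = gamma(|i - j|),
                       (r_p)_i = gamma(i),   i,j = 1..p.
Substitute the sample gammas (Toeplitz matrix and right-hand side of size 2):
  Gamma_p = [[5.2381, -2.0556], [-2.0556, 5.2381]]
  r_p     = [-2.0556, 2.1893]
Written out:
  5.2381 phi_1 - 2.0556 phi_2 = -2.0556
  -2.0556 phi_1 + 5.2381 phi_2 = 2.1893
Solve by Cramer's rule:
  det = gamma(0)^2 - gamma(1)^2 = (5.2381)^2 - (-2.0556)^2 = 27.43769161 - 4.22549136 = 23.21220025
  phi_hat_1 = [gamma(1) gamma(0) - gamma(1) gamma(2)] / det = [(-2.0556)(5.2381) - (-2.0556)(2.1893)] / 23.21220025 = -6.26711328 / 23.21220025 = -0.27
  phi_hat_2 = [gamma(0) gamma(2) - gamma(1)^2] / det = [(5.2381)(2.1893) - (-2.0556)^2] / 23.21220025 = 7.24228097 / 23.21220025 = 0.312
So phi_hat = [-0.2700, 0.3120].
Therefore phi_hat_2 = 0.3120.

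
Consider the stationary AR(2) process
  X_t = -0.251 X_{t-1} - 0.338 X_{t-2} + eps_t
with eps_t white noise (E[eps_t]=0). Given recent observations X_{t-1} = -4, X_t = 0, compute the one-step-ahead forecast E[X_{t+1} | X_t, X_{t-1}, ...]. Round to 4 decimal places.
E[X_{t+1} \mid \mathcal F_t] = 1.3520

For an AR(p) model X_t = c + sum_i phi_i X_{t-i} + eps_t, the
one-step-ahead conditional mean is
  E[X_{t+1} | X_t, ...] = c + sum_i phi_i X_{t+1-i}.
Substitute known values:
  E[X_{t+1} | ...] = (-0.251) * (0) + (-0.338) * (-4)
                   = 1.3520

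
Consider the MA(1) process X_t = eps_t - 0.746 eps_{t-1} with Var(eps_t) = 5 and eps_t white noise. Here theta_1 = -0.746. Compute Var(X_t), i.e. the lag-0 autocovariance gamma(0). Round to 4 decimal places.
\gamma(0) = 7.7826

For an MA(q) process X_t = eps_t + sum_i theta_i eps_{t-i} with
Var(eps_t) = sigma^2, the variance is
  gamma(0) = sigma^2 * (1 + sum_i theta_i^2).
  sum_i theta_i^2 = (-0.746)^2 = 0.556516.
  gamma(0) = 5 * (1 + 0.556516) = 5 * 1.556516 = 7.78258, which rounds to 7.7826.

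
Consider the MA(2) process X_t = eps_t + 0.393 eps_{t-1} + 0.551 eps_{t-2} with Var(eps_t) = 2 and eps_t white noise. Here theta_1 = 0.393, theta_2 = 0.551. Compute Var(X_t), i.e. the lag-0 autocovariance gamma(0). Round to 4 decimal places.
\gamma(0) = 2.9161

For an MA(q) process X_t = eps_t + sum_i theta_i eps_{t-i} with
Var(eps_t) = sigma^2, the variance is
  gamma(0) = sigma^2 * (1 + sum_i theta_i^2).
  sum_i theta_i^2 = (0.393)^2 + (0.551)^2 = 0.154449 + 0.303601 = 0.45805.
  gamma(0) = 2 * (1 + 0.45805) = 2 * 1.45805 = 2.9161.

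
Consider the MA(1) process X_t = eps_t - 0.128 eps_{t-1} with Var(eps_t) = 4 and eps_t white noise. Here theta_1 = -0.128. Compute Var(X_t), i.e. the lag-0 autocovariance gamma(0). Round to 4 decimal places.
\gamma(0) = 4.0655

For an MA(q) process X_t = eps_t + sum_i theta_i eps_{t-i} with
Var(eps_t) = sigma^2, the variance is
  gamma(0) = sigma^2 * (1 + sum_i theta_i^2).
  sum_i theta_i^2 = (-0.128)^2 = 0.016384.
  gamma(0) = 4 * (1 + 0.016384) = 4 * 1.016384 = 4.065536, which rounds to 4.0655.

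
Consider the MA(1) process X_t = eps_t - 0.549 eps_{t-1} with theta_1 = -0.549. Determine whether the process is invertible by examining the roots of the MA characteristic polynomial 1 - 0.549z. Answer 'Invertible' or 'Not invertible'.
\text{Invertible}

The MA(q) characteristic polynomial is P(z) = 1 - 0.549z.
Invertibility requires all roots to lie outside the unit circle, i.e. |z| > 1 for every root.
This is linear in z: 1 + (-0.549) z = 0  =>  z = -1/(-0.549) = 1.821494,  |z| = 1.821494.
Moduli of all roots: 1.8215.
All moduli strictly greater than 1? Yes.
Verdict: Invertible.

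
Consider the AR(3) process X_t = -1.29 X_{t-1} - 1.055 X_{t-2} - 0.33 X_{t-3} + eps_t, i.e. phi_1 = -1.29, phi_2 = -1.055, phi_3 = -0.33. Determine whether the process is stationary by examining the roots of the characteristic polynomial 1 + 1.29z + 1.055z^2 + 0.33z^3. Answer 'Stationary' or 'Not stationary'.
\text{Stationary}

The AR(p) characteristic polynomial is P(z) = 1 + 1.29z + 1.055z^2 + 0.33z^3.
Stationarity requires all roots to lie outside the unit circle, i.e. |z| > 1 for every root.
Degree 3: look for a simple real root z0 first, then factor out (1 - z/z0) and solve the remaining quadratic.
Testing z0 = -2: P(-2) = 1 + (1.29)(-2) + (1.055)(-2)^2 + (0.33)(-2)^3
  = 1 + (-2.58) + (4.22) + (-2.64) = 0.  So z_0 = -2 is a root, |z_0| = 2.
Divide out the factor (1 + 0.5 z) = (1 - z/z0) (since 1/z0 = -0.5):
  P(z) = (1 + 0.5 z)(1 + (0.79) z + (0.66) z^2)
  [check: z-coef 0.79 - (-0.5) = 1.29; z^2-coef 0.66 - (-0.5)(0.79) = 1.055; z^3-coef -(-0.5)(0.66) = 0.33.]
Remaining roots from the quadratic factor 1 + (0.79) z + (0.66) z^2:
  Set 1 + (0.79) z + (0.66) z^2 = 0, i.e. a z^2 + b z + c = 0 with a = 0.66, b = 0.79, c = 1.
  Discriminant D = b^2 - 4ac = (0.79)^2 - 4*(0.66)*1 = 0.6241 - (2.64) = -2.0159.
  D < 0, so the roots are the complex-conjugate pair z = (-b +/- i sqrt(-D)) / (2a) = -0.5985 +/- 1.0756i.
  For a conjugate pair |z|^2 = z * conj(z) = (product of roots) = c/a = 1/(0.66) = 1.515152, so |z| = sqrt(1.515152) = 1.2309 for both roots.
Moduli of all roots: 2.0000, 1.2309, 1.2309.
All moduli strictly greater than 1? Yes.
Verdict: Stationary.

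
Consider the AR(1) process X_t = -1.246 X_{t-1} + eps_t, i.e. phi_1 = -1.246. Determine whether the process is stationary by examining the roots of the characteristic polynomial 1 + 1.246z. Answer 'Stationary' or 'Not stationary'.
\text{Not stationary}

The AR(p) characteristic polynomial is P(z) = 1 + 1.246z.
Stationarity requires all roots to lie outside the unit circle, i.e. |z| > 1 for every root.
This is linear in z: 1 + (1.246) z = 0  =>  z = -1/(1.246) = -0.802568,  |z| = 0.802568.
Moduli of all roots: 0.8026.
All moduli strictly greater than 1? No.
Verdict: Not stationary.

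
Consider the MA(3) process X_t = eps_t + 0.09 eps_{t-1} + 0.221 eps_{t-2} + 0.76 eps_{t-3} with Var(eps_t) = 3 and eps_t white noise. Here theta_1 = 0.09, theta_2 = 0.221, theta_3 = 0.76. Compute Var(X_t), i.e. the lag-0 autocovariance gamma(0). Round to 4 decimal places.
\gamma(0) = 4.9036

For an MA(q) process X_t = eps_t + sum_i theta_i eps_{t-i} with
Var(eps_t) = sigma^2, the variance is
  gamma(0) = sigma^2 * (1 + sum_i theta_i^2).
  sum_i theta_i^2 = (0.09)^2 + (0.221)^2 + (0.76)^2 = 0.0081 + 0.048841 + 0.5776 = 0.634541.
  gamma(0) = 3 * (1 + 0.634541) = 3 * 1.634541 = 4.903623, which rounds to 4.9036.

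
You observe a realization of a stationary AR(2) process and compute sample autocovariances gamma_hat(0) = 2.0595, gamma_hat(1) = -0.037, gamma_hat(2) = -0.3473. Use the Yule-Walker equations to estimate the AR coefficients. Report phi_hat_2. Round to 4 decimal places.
\hat\phi_{2} = -0.1690

The Yule-Walker equations for an AR(p) process read, in matrix form,
  Gamma_p phi = r_p,   with   (Gamma_p)_{ij} = gamma(|i - j|),
                       (r_p)_i = gamma(i),   i,j = 1..p.
Substitute the sample gammas (Toeplitz matrix and right-hand side of size 2):
  Gamma_p = [[2.0595, -0.037], [-0.037, 2.0595]]
  r_p     = [-0.037, -0.3473]
Written out:
  2.0595 phi_1 - 0.037 phi_2 = -0.037
  -0.037 phi_1 + 2.0595 phi_2 = -0.3473
Solve by Cramer's rule:
  det = gamma(0)^2 - gamma(1)^2 = (2.0595)^2 - (-0.037)^2 = 4.24154025 - 0.001369 = 4.24017125
  phi_hat_1 = [gamma(1) gamma(0) - gamma(1) gamma(2)] / det = [(-0.037)(2.0595) - (-0.037)(-0.3473)] / 4.24017125 = -0.0890516 / 4.24017125 = -0.021
  phi_hat_2 = [gamma(0) gamma(2) - gamma(1)^2] / det = [(2.0595)(-0.3473) - (-0.037)^2] / 4.24017125 = -0.71663335 / 4.24017125 = -0.169
So phi_hat = [-0.0210, -0.1690].
Therefore phi_hat_2 = -0.1690.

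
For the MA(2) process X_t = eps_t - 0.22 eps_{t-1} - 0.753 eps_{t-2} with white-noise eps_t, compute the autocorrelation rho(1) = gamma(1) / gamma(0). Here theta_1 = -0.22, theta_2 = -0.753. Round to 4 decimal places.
\rho(1) = -0.0336

For an MA(q) process with theta_0 = 1, the autocovariance is
  gamma(k) = sigma^2 * sum_{i=0..q-k} theta_i * theta_{i+k},
and rho(k) = gamma(k) / gamma(0). Sigma^2 cancels.
  numerator   = (1)*(-0.22) + (-0.22)*(-0.753) = -0.05434.
  denominator = (1)^2 + (-0.22)^2 + (-0.753)^2 = 1.615409.
  rho(1) = -0.05434 / 1.615409 = -0.0336.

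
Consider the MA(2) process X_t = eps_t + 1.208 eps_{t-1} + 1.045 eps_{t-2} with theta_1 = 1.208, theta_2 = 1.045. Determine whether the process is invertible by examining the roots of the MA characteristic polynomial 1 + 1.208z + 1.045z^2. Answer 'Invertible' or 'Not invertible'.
\text{Not invertible}

The MA(q) characteristic polynomial is P(z) = 1 + 1.208z + 1.045z^2.
Invertibility requires all roots to lie outside the unit circle, i.e. |z| > 1 for every root.
Set 1 + (1.208) z + (1.045) z^2 = 0, i.e. a z^2 + b z + c = 0 with a = 1.045, b = 1.208, c = 1.
Discriminant D = b^2 - 4ac = (1.208)^2 - 4*(1.045)*1 = 1.459264 - (4.18) = -2.720736.
D < 0, so the roots are the complex-conjugate pair z = (-b +/- i sqrt(-D)) / (2a) = -0.578 +/- 0.7892i.
For a conjugate pair |z|^2 = z * conj(z) = (product of roots) = c/a = 1/(1.045) = 0.956938, so |z| = sqrt(0.956938) = 0.9782 for both roots.
Moduli of all roots: 0.9782, 0.9782.
All moduli strictly greater than 1? No.
Verdict: Not invertible.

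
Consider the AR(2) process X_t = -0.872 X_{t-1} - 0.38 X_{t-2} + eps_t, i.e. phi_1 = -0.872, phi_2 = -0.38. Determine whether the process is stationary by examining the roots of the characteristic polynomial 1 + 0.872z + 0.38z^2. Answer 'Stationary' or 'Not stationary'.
\text{Stationary}

The AR(p) characteristic polynomial is P(z) = 1 + 0.872z + 0.38z^2.
Stationarity requires all roots to lie outside the unit circle, i.e. |z| > 1 for every root.
Set 1 + (0.872) z + (0.38) z^2 = 0, i.e. a z^2 + b z + c = 0 with a = 0.38, b = 0.872, c = 1.
Discriminant D = b^2 - 4ac = (0.872)^2 - 4*(0.38)*1 = 0.760384 - (1.52) = -0.759616.
D < 0, so the roots are the complex-conjugate pair z = (-b +/- i sqrt(-D)) / (2a) = -1.1474 +/- 1.1468i.
For a conjugate pair |z|^2 = z * conj(z) = (product of roots) = c/a = 1/(0.38) = 2.631579, so |z| = sqrt(2.631579) = 1.6222 for both roots.
Moduli of all roots: 1.6222, 1.6222.
All moduli strictly greater than 1? Yes.
Verdict: Stationary.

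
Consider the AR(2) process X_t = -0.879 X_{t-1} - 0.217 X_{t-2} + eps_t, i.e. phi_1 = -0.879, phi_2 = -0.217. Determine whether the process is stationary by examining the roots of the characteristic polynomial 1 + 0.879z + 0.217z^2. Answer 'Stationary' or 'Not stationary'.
\text{Stationary}

The AR(p) characteristic polynomial is P(z) = 1 + 0.879z + 0.217z^2.
Stationarity requires all roots to lie outside the unit circle, i.e. |z| > 1 for every root.
Set 1 + (0.879) z + (0.217) z^2 = 0, i.e. a z^2 + b z + c = 0 with a = 0.217, b = 0.879, c = 1.
Discriminant D = b^2 - 4ac = (0.879)^2 - 4*(0.217)*1 = 0.772641 - (0.868) = -0.095359.
D < 0, so the roots are the complex-conjugate pair z = (-b +/- i sqrt(-D)) / (2a) = -2.0253 +/- 0.7115i.
For a conjugate pair |z|^2 = z * conj(z) = (product of roots) = c/a = 1/(0.217) = 4.608295, so |z| = sqrt(4.608295) = 2.1467 for both roots.
Moduli of all roots: 2.1467, 2.1467.
All moduli strictly greater than 1? Yes.
Verdict: Stationary.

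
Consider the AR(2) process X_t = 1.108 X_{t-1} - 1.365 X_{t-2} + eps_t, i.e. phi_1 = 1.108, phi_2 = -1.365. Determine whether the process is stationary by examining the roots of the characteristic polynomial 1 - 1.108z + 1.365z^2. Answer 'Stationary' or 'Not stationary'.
\text{Not stationary}

The AR(p) characteristic polynomial is P(z) = 1 - 1.108z + 1.365z^2.
Stationarity requires all roots to lie outside the unit circle, i.e. |z| > 1 for every root.
Set 1 + (-1.108) z + (1.365) z^2 = 0, i.e. a z^2 + b z + c = 0 with a = 1.365, b = -1.108, c = 1.
Discriminant D = b^2 - 4ac = (-1.108)^2 - 4*(1.365)*1 = 1.227664 - (5.46) = -4.232336.
D < 0, so the roots are the complex-conjugate pair z = (-b +/- i sqrt(-D)) / (2a) = 0.4059 +/- 0.7536i.
For a conjugate pair |z|^2 = z * conj(z) = (product of roots) = c/a = 1/(1.365) = 0.732601, so |z| = sqrt(0.732601) = 0.8559 for both roots.
Moduli of all roots: 0.8559, 0.8559.
All moduli strictly greater than 1? No.
Verdict: Not stationary.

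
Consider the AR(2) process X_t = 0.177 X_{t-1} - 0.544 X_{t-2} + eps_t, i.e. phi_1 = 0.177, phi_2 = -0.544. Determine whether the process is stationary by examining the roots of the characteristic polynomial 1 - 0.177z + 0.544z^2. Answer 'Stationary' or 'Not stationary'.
\text{Stationary}

The AR(p) characteristic polynomial is P(z) = 1 - 0.177z + 0.544z^2.
Stationarity requires all roots to lie outside the unit circle, i.e. |z| > 1 for every root.
Set 1 + (-0.177) z + (0.544) z^2 = 0, i.e. a z^2 + b z + c = 0 with a = 0.544, b = -0.177, c = 1.
Discriminant D = b^2 - 4ac = (-0.177)^2 - 4*(0.544)*1 = 0.031329 - (2.176) = -2.144671.
D < 0, so the roots are the complex-conjugate pair z = (-b +/- i sqrt(-D)) / (2a) = 0.1627 +/- 1.346i.
For a conjugate pair |z|^2 = z * conj(z) = (product of roots) = c/a = 1/(0.544) = 1.838235, so |z| = sqrt(1.838235) = 1.3558 for both roots.
Moduli of all roots: 1.3558, 1.3558.
All moduli strictly greater than 1? Yes.
Verdict: Stationary.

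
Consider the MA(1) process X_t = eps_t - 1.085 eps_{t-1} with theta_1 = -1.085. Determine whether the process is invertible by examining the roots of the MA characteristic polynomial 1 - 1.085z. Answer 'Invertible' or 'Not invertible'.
\text{Not invertible}

The MA(q) characteristic polynomial is P(z) = 1 - 1.085z.
Invertibility requires all roots to lie outside the unit circle, i.e. |z| > 1 for every root.
This is linear in z: 1 + (-1.085) z = 0  =>  z = -1/(-1.085) = 0.921659,  |z| = 0.921659.
Moduli of all roots: 0.9217.
All moduli strictly greater than 1? No.
Verdict: Not invertible.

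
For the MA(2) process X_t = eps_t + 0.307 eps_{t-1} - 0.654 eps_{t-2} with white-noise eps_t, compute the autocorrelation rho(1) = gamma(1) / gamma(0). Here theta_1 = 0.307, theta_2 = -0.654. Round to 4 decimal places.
\rho(1) = 0.0698

For an MA(q) process with theta_0 = 1, the autocovariance is
  gamma(k) = sigma^2 * sum_{i=0..q-k} theta_i * theta_{i+k},
and rho(k) = gamma(k) / gamma(0). Sigma^2 cancels.
  numerator   = (1)*(0.307) + (0.307)*(-0.654) = 0.106222.
  denominator = (1)^2 + (0.307)^2 + (-0.654)^2 = 1.521965.
  rho(1) = 0.106222 / 1.521965 = 0.0698.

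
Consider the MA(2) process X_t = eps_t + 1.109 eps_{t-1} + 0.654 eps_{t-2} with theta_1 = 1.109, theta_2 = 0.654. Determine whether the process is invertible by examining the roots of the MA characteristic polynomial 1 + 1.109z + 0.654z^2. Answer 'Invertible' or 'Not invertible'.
\text{Invertible}

The MA(q) characteristic polynomial is P(z) = 1 + 1.109z + 0.654z^2.
Invertibility requires all roots to lie outside the unit circle, i.e. |z| > 1 for every root.
Set 1 + (1.109) z + (0.654) z^2 = 0, i.e. a z^2 + b z + c = 0 with a = 0.654, b = 1.109, c = 1.
Discriminant D = b^2 - 4ac = (1.109)^2 - 4*(0.654)*1 = 1.229881 - (2.616) = -1.386119.
D < 0, so the roots are the complex-conjugate pair z = (-b +/- i sqrt(-D)) / (2a) = -0.8479 +/- 0.9001i.
For a conjugate pair |z|^2 = z * conj(z) = (product of roots) = c/a = 1/(0.654) = 1.529052, so |z| = sqrt(1.529052) = 1.2365 for both roots.
Moduli of all roots: 1.2365, 1.2365.
All moduli strictly greater than 1? Yes.
Verdict: Invertible.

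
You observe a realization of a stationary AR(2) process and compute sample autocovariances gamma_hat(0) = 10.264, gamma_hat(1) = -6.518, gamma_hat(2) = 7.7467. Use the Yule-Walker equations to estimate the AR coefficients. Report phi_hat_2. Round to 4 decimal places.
\hat\phi_{2} = 0.5890

The Yule-Walker equations for an AR(p) process read, in matrix form,
  Gamma_p phi = r_p,   with   (Gamma_p)_{ij} = gamma(|i - j|),
                       (r_p)_i = gamma(i),   i,j = 1..p.
Substitute the sample gammas (Toeplitz matrix and right-hand side of size 2):
  Gamma_p = [[10.264, -6.518], [-6.518, 10.264]]
  r_p     = [-6.518, 7.7467]
Written out:
  10.264 phi_1 - 6.518 phi_2 = -6.518
  -6.518 phi_1 + 10.264 phi_2 = 7.7467
Solve by Cramer's rule:
  det = gamma(0)^2 - gamma(1)^2 = (10.264)^2 - (-6.518)^2 = 105.349696 - 42.484324 = 62.865372
  phi_hat_1 = [gamma(1) gamma(0) - gamma(1) gamma(2)] / det = [(-6.518)(10.264) - (-6.518)(7.7467)] / 62.865372 = -16.4077614 / 62.865372 = -0.261
  phi_hat_2 = [gamma(0) gamma(2) - gamma(1)^2] / det = [(10.264)(7.7467) - (-6.518)^2] / 62.865372 = 37.0278048 / 62.865372 = 0.589
So phi_hat = [-0.2610, 0.5890].
Therefore phi_hat_2 = 0.5890.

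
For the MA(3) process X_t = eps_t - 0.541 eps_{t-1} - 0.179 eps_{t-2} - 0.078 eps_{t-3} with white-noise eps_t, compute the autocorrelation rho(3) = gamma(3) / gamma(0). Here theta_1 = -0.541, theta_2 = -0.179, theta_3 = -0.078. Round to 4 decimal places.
\rho(3) = -0.0586

For an MA(q) process with theta_0 = 1, the autocovariance is
  gamma(k) = sigma^2 * sum_{i=0..q-k} theta_i * theta_{i+k},
and rho(k) = gamma(k) / gamma(0). Sigma^2 cancels.
  numerator   = (1)*(-0.078) = -0.078.
  denominator = (1)^2 + (-0.541)^2 + (-0.179)^2 + (-0.078)^2 = 1.330806.
  rho(3) = -0.078 / 1.330806 = -0.0586.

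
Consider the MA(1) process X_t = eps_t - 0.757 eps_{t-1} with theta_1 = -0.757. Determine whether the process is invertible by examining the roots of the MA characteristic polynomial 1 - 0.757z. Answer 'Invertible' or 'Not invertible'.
\text{Invertible}

The MA(q) characteristic polynomial is P(z) = 1 - 0.757z.
Invertibility requires all roots to lie outside the unit circle, i.e. |z| > 1 for every root.
This is linear in z: 1 + (-0.757) z = 0  =>  z = -1/(-0.757) = 1.321004,  |z| = 1.321004.
Moduli of all roots: 1.3210.
All moduli strictly greater than 1? Yes.
Verdict: Invertible.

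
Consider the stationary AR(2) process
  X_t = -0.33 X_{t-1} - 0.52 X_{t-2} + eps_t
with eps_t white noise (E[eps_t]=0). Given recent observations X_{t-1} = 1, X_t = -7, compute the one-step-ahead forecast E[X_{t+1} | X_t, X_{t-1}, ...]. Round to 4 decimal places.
E[X_{t+1} \mid \mathcal F_t] = 1.7900

For an AR(p) model X_t = c + sum_i phi_i X_{t-i} + eps_t, the
one-step-ahead conditional mean is
  E[X_{t+1} | X_t, ...] = c + sum_i phi_i X_{t+1-i}.
Substitute known values:
  E[X_{t+1} | ...] = (-0.33) * (-7) + (-0.52) * (1)
                   = 1.7900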